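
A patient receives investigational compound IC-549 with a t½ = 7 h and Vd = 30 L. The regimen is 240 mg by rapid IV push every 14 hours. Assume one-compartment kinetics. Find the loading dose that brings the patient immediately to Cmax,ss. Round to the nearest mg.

320 mg

f = (1/2)^(14/7) ≈ 0.250000; accumulation ratio R = 1/(1−f) ≈ 1.33333.
Loading dose to hit Cmax,ss on first dose: D_load = D_maint·R ≈ 240 × 1.33333 ≈ 320.00 mg.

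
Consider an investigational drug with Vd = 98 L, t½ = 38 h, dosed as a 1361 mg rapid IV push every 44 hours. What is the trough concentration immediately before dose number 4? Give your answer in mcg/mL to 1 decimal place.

f = (1/2)^(τ/t½) = (1/2)^(44/38) ≈ 0.4482.
C₀ = D/Vd = 1361/98 ≈ 13.888 mcg/mL.
Before the 4th dose, 3 doses have been given. Superposition: Cmin = C₀·(f + f² + … + f^3).
≈ 13.888 × (0.4482 + 0.2009 + 0.0900) ≈ 13.888 × 0.7391 ≈ 10.265 mcg/mL.

10.3 mcg/mL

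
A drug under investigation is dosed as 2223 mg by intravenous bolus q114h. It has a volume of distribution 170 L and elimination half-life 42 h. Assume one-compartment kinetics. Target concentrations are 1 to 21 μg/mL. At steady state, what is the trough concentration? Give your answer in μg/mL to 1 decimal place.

2.4 μg/mL

τ/t½ = 114/42 ≈ 2.7143, so fraction remaining f = (1/2)^(114/42) ≈ 0.1524.
Accumulation ratio R = 1/(1 − f) ≈ 1/0.8476 ≈ 1.1798.
Single-dose peak C₀ = D/Vd = 2223/170 ≈ 13.076 μg/mL.
Steady-state peak Cmax,ss = C₀·R ≈ 13.076 × 1.1798 ≈ 15.427 μg/mL.
One interval later, Cmin,ss = Cmax,ss·e^(−kτ) ≈ 15.427 × 0.1524 ≈ 2.351 μg/mL.
Trough 2.4 μg/mL vs MEC 1 μg/mL: adequate.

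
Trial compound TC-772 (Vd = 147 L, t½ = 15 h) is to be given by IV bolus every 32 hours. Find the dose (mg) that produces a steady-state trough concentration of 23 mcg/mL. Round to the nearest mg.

τ/t½ = 32/15 ≈ 2.1333, so f = (1/2)^(32/15) ≈ 0.227931.
Cmin,ss = (D/Vd)·f/(1−f), so D = Cmin,ss·Vd·(1−f)/f.
D = 23 × 147 × (1−f)/f ≈ 23 × 147 × 3.38729 ≈ 11452.43 mg.

11452 mg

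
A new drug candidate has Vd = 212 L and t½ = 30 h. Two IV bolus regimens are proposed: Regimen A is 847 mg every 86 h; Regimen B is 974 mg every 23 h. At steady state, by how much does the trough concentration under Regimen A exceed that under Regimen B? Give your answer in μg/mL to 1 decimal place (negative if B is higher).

Regimen A: f = (1/2)^(86/30) ≈ 0.1371; Cmin,ss = (847/212)·f/(1−f) ≈ 0.635 μg/mL.
Regimen B: f = (1/2)^(23/30) ≈ 0.5878; Cmin,ss = (974/212)·f/(1−f) ≈ 6.552 μg/mL.
Difference ≈ 0.635 − 6.552 ≈ -5.917 μg/mL.

-5.9 μg/mL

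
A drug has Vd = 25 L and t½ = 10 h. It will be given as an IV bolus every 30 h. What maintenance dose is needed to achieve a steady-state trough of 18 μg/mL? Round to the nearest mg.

3150 mg

τ/t½ = 30/10 ≈ 3, so f = (1/2)^(30/10) ≈ 0.125000.
Cmin,ss = (D/Vd)·f/(1−f), so D = Cmin,ss·Vd·(1−f)/f.
D = 18 × 25 × (1−f)/f ≈ 18 × 25 × 7.00000 ≈ 3150.00 mg.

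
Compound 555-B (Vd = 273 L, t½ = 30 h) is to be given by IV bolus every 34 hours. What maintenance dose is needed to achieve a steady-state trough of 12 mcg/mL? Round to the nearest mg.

τ/t½ = 34/30 ≈ 1.1333, so f = (1/2)^(34/30) ≈ 0.455861.
Cmin,ss = (D/Vd)·f/(1−f), so D = Cmin,ss·Vd·(1−f)/f.
D = 12 × 273 × (1−f)/f ≈ 12 × 273 × 1.19365 ≈ 3910.40 mg.

3910 mg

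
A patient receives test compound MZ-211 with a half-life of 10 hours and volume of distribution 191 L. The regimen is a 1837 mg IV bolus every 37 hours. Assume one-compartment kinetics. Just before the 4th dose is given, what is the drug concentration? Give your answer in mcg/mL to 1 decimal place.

f = (1/2)^(τ/t½) = (1/2)^(37/10) ≈ 0.0769.
C₀ = D/Vd = 1837/191 ≈ 9.618 mcg/mL.
Before the 4th dose, 3 doses have been given. Superposition: Cmin = C₀·(f + f² + … + f^3).
≈ 9.618 × (0.0769 + 0.0059 + 0.0005) ≈ 9.618 × 0.0833 ≈ 0.801 mcg/mL.

0.8 mcg/mL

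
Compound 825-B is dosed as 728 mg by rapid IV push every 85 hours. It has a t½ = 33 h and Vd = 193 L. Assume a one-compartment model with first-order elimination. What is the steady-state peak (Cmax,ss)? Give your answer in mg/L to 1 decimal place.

4.5 mg/L

τ/t½ = 85/33 ≈ 2.5758, so fraction remaining f = (1/2)^(85/33) ≈ 0.1677.
Accumulation ratio R = 1/(1 − f) ≈ 1/0.8323 ≈ 1.2015.
Single-dose peak C₀ = D/Vd = 728/193 ≈ 3.772 mg/L.
Steady-state peak Cmax,ss = C₀·R ≈ 3.772 × 1.2015 ≈ 4.532 mg/L.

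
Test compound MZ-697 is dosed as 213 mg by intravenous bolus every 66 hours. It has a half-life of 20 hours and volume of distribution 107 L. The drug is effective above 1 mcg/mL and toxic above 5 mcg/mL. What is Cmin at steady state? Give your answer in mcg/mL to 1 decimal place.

0.2 mcg/mL

τ/t½ = 66/20 ≈ 3.3, so fraction remaining f = (1/2)^(66/20) ≈ 0.1015.
Single-dose peak C₀ = D/Vd = 213/107 ≈ 1.991 mcg/mL.
Steady-state trough Cmin,ss = C₀·f/(1−f) ≈ 1.991 × 0.1015/0.8985 ≈ 0.225 mcg/mL.
Trough 0.2 mcg/mL vs MEC 1 mcg/mL: subtherapeutic.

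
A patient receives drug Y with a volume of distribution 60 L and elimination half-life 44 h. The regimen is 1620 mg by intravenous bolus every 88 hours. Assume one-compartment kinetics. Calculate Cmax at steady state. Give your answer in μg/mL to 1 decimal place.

The dosing interval is 2 half-lives, so f = 2^(−2) = 0.25.
At steady state, R = 1/(1 − 0.25) = 4/3.
Single-dose peak C₀ = D/Vd = 1620/60 = 27 μg/mL.
Steady-state peak Cmax,ss = C₀·R = 27 × 4/3 ≈ 36.000 μg/mL.

36.0 μg/mL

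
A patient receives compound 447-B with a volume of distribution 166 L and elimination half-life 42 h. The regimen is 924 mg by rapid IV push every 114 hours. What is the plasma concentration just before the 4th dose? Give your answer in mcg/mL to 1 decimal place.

f = (1/2)^(τ/t½) = (1/2)^(114/42) ≈ 0.1524.
C₀ = D/Vd = 924/166 ≈ 5.566 mcg/mL.
Before the 4th dose, 3 doses have been given. Superposition: Cmin = C₀·(f + f² + … + f^3).
≈ 5.566 × (0.1524 + 0.0232 + 0.0035) ≈ 5.566 × 0.1791 ≈ 0.997 mcg/mL.

1.0 mcg/mL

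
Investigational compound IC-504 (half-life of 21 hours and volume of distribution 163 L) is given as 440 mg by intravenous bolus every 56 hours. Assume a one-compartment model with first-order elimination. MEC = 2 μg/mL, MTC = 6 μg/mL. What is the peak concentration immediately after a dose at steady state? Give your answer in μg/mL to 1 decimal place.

τ/t½ = 56/21 ≈ 2.6667, so fraction remaining f = (1/2)^(56/21) ≈ 0.1575.
At steady state, accumulation factor R = 1/(1 − e^(−kτ)) ≈ 1.1869.
Single-dose peak C₀ = D/Vd = 440/163 ≈ 2.699 μg/mL.
Steady-state peak Cmax,ss = C₀·R ≈ 2.699 × 1.1869 ≈ 3.203 μg/mL.
Peak 3.2 μg/mL vs MTC 6 μg/mL: below toxic threshold.

3.2 μg/mL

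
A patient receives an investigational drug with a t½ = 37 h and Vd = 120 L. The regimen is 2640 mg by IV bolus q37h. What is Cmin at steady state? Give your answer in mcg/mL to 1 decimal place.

22.0 mcg/mL

The dosing interval is 1 half-life, so f = 2^(−1) = 0.5.
At steady state, R = 1/(1 − 0.5) = 2/1.
Single-dose peak C₀ = D/Vd = 2640/120 = 22 mcg/mL.
Steady-state peak Cmax,ss = C₀·R = 22 × 2/1 ≈ 44.000 mcg/mL.
Steady-state trough Cmin,ss = Cmax,ss·f ≈ 44.000 × 0.5 ≈ 22.000 mcg/mL.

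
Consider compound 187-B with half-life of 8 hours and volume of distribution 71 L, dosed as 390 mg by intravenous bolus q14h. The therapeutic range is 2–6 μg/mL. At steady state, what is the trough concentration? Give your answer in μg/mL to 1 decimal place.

k = ln2/t½ = ln2/8 ≈ 0.086643 h⁻¹; fraction remaining f = e^(−kτ) = e^(−0.086643×14) ≈ 0.2973.
Accumulation ratio R = 1/(1 − f) ≈ 1/0.7027 ≈ 1.4231.
Single-dose peak C₀ = D/Vd = 390/71 ≈ 5.493 μg/mL.
Cmax,ss = C₀/(1 − f) ≈ 5.493/0.7027 ≈ 7.817 μg/mL.
Steady-state trough Cmin,ss = Cmax,ss·f ≈ 7.817 × 0.2973 ≈ 2.324 μg/mL.
Trough 2.3 μg/mL vs MEC 2 μg/mL: adequate.

2.3 μg/mL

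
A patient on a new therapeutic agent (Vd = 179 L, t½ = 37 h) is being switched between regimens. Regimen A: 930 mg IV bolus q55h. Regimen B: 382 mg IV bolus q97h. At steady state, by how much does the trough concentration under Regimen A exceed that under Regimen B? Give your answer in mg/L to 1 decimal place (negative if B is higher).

2.5 mg/L

Regimen A: f = (1/2)^(55/37) ≈ 0.3569; Cmin,ss = (930/179)·f/(1−f) ≈ 2.883 mg/L.
Regimen B: f = (1/2)^(97/37) ≈ 0.1625; Cmin,ss = (382/179)·f/(1−f) ≈ 0.414 mg/L.
Difference ≈ 2.883 − 0.414 ≈ 2.469 mg/L.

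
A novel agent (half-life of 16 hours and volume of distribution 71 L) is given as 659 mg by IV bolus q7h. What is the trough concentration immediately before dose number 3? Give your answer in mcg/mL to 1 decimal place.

11.9 mcg/mL

f = (1/2)^(τ/t½) = (1/2)^(7/16) ≈ 0.7384.
C₀ = D/Vd = 659/71 ≈ 9.282 mcg/mL.
Before the 3rd dose, 2 doses have been given. Superposition: Cmin = C₀·(f + f²).
≈ 9.282 × (0.7384 + 0.5452) ≈ 9.282 × 1.2836 ≈ 11.914 mcg/mL.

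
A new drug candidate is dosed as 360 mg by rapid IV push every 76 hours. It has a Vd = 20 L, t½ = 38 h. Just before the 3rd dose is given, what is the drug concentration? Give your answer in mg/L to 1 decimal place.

f = (1/2)^(τ/t½) = (1/2)^(76/38) ≈ 0.2500.
C₀ = D/Vd = 360/20 ≈ 18.000 mg/L.
Before the 3rd dose, 2 doses have been given. Superposition: Cmin = C₀·(f + f²).
≈ 18.000 × (0.2500 + 0.0625) ≈ 18.000 × 0.3125 ≈ 5.625 mg/L.

5.6 mg/L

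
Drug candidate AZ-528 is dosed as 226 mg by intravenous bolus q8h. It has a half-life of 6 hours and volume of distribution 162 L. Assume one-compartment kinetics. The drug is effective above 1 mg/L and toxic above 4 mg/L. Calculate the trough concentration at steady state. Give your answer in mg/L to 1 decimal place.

0.9 mg/L

τ/t½ = 8/6 ≈ 1.3333, so fraction remaining f = (1/2)^(8/6) ≈ 0.3969.
Single-dose peak C₀ = D/Vd = 226/162 ≈ 1.395 mg/L.
Steady-state trough Cmin,ss = C₀·f/(1−f) ≈ 1.395 × 0.3969/0.6031 ≈ 0.918 mg/L.
Trough 0.9 mg/L vs MEC 1 mg/L: subtherapeutic.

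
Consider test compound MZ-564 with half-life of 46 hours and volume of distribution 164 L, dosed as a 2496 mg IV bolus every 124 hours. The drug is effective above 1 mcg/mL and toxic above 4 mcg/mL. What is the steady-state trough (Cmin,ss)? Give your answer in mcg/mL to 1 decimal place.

2.8 mcg/mL

k = ln2/t½ = ln2/46 ≈ 0.015068 h⁻¹; fraction remaining f = e^(−kτ) = e^(−0.015068×124) ≈ 0.1544.
Accumulation ratio R = 1/(1 − f) ≈ 1/0.8456 ≈ 1.1826.
Each bolus raises the concentration by D/Vd = 2496/164 ≈ 15.220 mcg/mL.
Steady-state peak Cmax,ss = C₀·R ≈ 15.220 × 1.1826 ≈ 17.999 mcg/mL.
Steady-state trough Cmin,ss = Cmax,ss·f ≈ 17.999 × 0.1544 ≈ 2.779 mcg/mL.
Trough 2.8 mcg/mL vs MEC 1 mcg/mL: adequate.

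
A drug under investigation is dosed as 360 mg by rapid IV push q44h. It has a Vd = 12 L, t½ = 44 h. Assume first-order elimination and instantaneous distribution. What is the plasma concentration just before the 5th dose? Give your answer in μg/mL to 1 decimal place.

28.1 μg/mL

f = (1/2)^(τ/t½) = (1/2)^(44/44) ≈ 0.5000.
C₀ = D/Vd = 360/12 ≈ 30.000 μg/mL.
Before the 5th dose, 4 doses have been given. Superposition: Cmin = C₀·(f + f² + … + f^4).
≈ 30.000 × (0.5000 + 0.2500 + 0.1250 + 0.0625) ≈ 30.000 × 0.9375 ≈ 28.125 μg/mL.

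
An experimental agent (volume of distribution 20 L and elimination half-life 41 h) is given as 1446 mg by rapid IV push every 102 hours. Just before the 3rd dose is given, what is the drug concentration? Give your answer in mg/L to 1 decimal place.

15.2 mg/L

f = (1/2)^(τ/t½) = (1/2)^(102/41) ≈ 0.1783.
C₀ = D/Vd = 1446/20 ≈ 72.300 mg/L.
Before the 3rd dose, 2 doses have been given. Superposition: Cmin = C₀·(f + f²).
≈ 72.300 × (0.1783 + 0.0318) ≈ 72.300 × 0.2101 ≈ 15.190 mg/L.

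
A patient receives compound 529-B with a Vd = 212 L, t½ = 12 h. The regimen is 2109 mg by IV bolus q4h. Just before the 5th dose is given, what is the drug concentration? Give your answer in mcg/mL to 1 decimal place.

f = (1/2)^(τ/t½) = (1/2)^(4/12) ≈ 0.7937.
C₀ = D/Vd = 2109/212 ≈ 9.948 mcg/mL.
Before the 5th dose, 4 doses have been given. Superposition: Cmin = C₀·(f + f² + … + f^4).
≈ 9.948 × (0.7937 + 0.6300 + 0.5000 + 0.3968) ≈ 9.948 × 2.3205 ≈ 23.084 mcg/mL.

23.1 mcg/mL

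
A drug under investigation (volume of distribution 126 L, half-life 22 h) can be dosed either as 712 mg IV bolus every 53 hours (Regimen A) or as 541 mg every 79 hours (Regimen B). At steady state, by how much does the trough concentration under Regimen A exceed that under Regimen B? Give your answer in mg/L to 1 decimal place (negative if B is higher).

Regimen A: f = (1/2)^(53/22) ≈ 0.1883; Cmin,ss = (712/126)·f/(1−f) ≈ 1.311 mg/L.
Regimen B: f = (1/2)^(79/22) ≈ 0.0830; Cmin,ss = (541/126)·f/(1−f) ≈ 0.389 mg/L.
Difference ≈ 1.311 − 0.389 ≈ 0.922 mg/L.

0.9 mg/L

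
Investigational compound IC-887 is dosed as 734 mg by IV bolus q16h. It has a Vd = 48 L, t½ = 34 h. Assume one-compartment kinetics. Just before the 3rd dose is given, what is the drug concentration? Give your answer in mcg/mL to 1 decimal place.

19.0 mcg/mL

f = (1/2)^(τ/t½) = (1/2)^(16/34) ≈ 0.7217.
C₀ = D/Vd = 734/48 ≈ 15.292 mcg/mL.
Before the 3rd dose, 2 doses have been given. Superposition: Cmin = C₀·(f + f²).
≈ 15.292 × (0.7217 + 0.5209) ≈ 15.292 × 1.2426 ≈ 19.002 mcg/mL.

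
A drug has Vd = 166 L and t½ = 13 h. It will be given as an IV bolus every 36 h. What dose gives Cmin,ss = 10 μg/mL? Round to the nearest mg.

τ/t½ = 36/13 ≈ 2.7692, so f = (1/2)^(36/13) ≈ 0.146683.
Cmin,ss = (D/Vd)·f/(1−f), so D = Cmin,ss·Vd·(1−f)/f.
D = 10 × 166 × (1−f)/f ≈ 10 × 166 × 5.81742 ≈ 9656.92 mg.

9657 mg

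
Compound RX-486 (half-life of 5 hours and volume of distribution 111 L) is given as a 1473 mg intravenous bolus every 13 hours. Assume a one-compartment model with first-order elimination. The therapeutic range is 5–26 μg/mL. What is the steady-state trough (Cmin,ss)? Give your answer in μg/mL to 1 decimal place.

2.6 μg/mL

k = ln2/t½ = ln2/5 ≈ 0.138629 h⁻¹; fraction remaining f = e^(−kτ) = e^(−0.138629×13) ≈ 0.1649.
Accumulation ratio R = 1/(1 − f) ≈ 1/0.8351 ≈ 1.1975.
Single-dose peak C₀ = D/Vd = 1473/111 ≈ 13.270 μg/mL.
Cmax,ss = C₀/(1 − f) ≈ 13.270/0.8351 ≈ 15.890 μg/mL.
Steady-state trough Cmin,ss = Cmax,ss·f ≈ 15.890 × 0.1649 ≈ 2.620 μg/mL.
Trough 2.6 μg/mL vs MEC 5 μg/mL: subtherapeutic.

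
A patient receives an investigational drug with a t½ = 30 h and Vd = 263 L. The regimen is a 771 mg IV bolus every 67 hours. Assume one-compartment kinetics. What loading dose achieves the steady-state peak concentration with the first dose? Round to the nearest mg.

f = (1/2)^(67/30) ≈ 0.212667; accumulation ratio R = 1/(1−f) ≈ 1.27011.
Loading dose to hit Cmax,ss on first dose: D_load = D_maint·R ≈ 771 × 1.27011 ≈ 979.25 mg.

979 mg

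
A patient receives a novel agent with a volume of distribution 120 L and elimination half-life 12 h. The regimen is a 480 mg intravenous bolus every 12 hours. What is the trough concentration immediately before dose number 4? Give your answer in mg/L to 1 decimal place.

f = (1/2)^(τ/t½) = (1/2)^(12/12) ≈ 0.5000.
C₀ = D/Vd = 480/120 ≈ 4.000 mg/L.
Before the 4th dose, 3 doses have been given. Superposition: Cmin = C₀·(f + f² + … + f^3).
≈ 4.000 × (0.5000 + 0.2500 + 0.1250) ≈ 4.000 × 0.8750 ≈ 3.500 mg/L.

3.5 mg/L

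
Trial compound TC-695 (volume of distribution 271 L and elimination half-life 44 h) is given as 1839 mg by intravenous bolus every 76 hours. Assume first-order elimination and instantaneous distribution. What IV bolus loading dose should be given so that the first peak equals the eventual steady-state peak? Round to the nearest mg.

f = (1/2)^(76/44) ≈ 0.302022; accumulation ratio R = 1/(1−f) ≈ 1.43271.
Loading dose to hit Cmax,ss on first dose: D_load = D_maint·R ≈ 1839 × 1.43271 ≈ 2634.75 mg.

2635 mg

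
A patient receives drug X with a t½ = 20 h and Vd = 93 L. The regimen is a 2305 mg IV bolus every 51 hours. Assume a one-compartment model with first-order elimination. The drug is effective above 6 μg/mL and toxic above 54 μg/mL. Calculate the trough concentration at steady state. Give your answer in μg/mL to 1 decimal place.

Over one 51-h interval, 51/20 ≈ 2.55 half-lives elapse, leaving f ≈ 0.1708 of each dose.
Accumulation ratio R = 1/(1 − f) ≈ 1/0.8292 ≈ 1.2060.
Single-dose peak C₀ = D/Vd = 2305/93 ≈ 24.785 μg/mL.
Cmax,ss = C₀/(1 − f) ≈ 24.785/0.8292 ≈ 29.890 μg/mL.
Steady-state trough Cmin,ss = Cmax,ss·f ≈ 29.890 × 0.1708 ≈ 5.105 μg/mL.
Trough 5.1 μg/mL vs MEC 6 μg/mL: subtherapeutic.

5.1 μg/mL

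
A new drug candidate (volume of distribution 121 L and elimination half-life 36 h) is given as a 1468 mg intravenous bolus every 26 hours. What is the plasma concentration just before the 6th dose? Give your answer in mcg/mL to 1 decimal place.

17.1 mcg/mL

f = (1/2)^(τ/t½) = (1/2)^(26/36) ≈ 0.6062.
C₀ = D/Vd = 1468/121 ≈ 12.132 mcg/mL.
Before the 6th dose, 5 doses have been given. Superposition: Cmin = C₀·(f + f² + … + f^5).
≈ 12.132 × (0.6062 + 0.3675 + 0.2228 + 0.1350 + 0.0819) ≈ 12.132 × 1.4134 ≈ 17.147 mcg/mL.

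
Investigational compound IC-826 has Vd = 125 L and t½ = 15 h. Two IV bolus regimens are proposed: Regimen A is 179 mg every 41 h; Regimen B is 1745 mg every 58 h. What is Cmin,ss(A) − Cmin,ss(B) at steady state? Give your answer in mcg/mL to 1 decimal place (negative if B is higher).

-0.8 mcg/mL

Regimen A: f = (1/2)^(41/15) ≈ 0.1504; Cmin,ss = (179/125)·f/(1−f) ≈ 0.253 mcg/mL.
Regimen B: f = (1/2)^(58/15) ≈ 0.0686; Cmin,ss = (1745/125)·f/(1−f) ≈ 1.028 mcg/mL.
Difference ≈ 0.253 − 1.028 ≈ -0.775 mcg/mL.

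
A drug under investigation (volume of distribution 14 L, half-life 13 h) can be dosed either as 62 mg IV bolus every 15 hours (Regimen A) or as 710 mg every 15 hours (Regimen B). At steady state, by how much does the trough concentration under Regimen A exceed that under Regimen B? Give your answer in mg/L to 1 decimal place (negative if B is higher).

Regimen A: f = (1/2)^(15/13) ≈ 0.4494; Cmin,ss = (62/14)·f/(1−f) ≈ 3.615 mg/L.
Regimen B: f = (1/2)^(15/13) ≈ 0.4494; Cmin,ss = (710/14)·f/(1−f) ≈ 41.393 mg/L.
Difference ≈ 3.615 − 41.393 ≈ -37.778 mg/L.

-37.8 mg/L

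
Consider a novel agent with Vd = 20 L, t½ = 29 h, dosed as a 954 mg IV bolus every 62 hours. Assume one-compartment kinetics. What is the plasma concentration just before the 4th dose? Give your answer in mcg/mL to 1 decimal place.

f = (1/2)^(τ/t½) = (1/2)^(62/29) ≈ 0.2272.
C₀ = D/Vd = 954/20 ≈ 47.700 mcg/mL.
Before the 4th dose, 3 doses have been given. Superposition: Cmin = C₀·(f + f² + … + f^3).
≈ 47.700 × (0.2272 + 0.0516 + 0.0117) ≈ 47.700 × 0.2905 ≈ 13.857 mcg/mL.

13.9 mcg/mL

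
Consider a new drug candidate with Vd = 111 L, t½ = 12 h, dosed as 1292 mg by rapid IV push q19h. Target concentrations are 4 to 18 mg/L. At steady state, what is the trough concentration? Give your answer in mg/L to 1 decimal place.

τ/t½ = 19/12 ≈ 1.5833, so fraction remaining f = (1/2)^(19/12) ≈ 0.3337.
At steady state, accumulation factor R = 1/(1 − e^(−kτ)) ≈ 1.5008.
Each bolus raises the concentration by D/Vd = 1292/111 ≈ 11.640 mg/L.
Steady-state peak Cmax,ss = C₀·R ≈ 11.640 × 1.5008 ≈ 17.469 mg/L.
One interval later, Cmin,ss = Cmax,ss·e^(−kτ) ≈ 17.469 × 0.3337 ≈ 5.829 mg/L.
Trough 5.8 mg/L vs MEC 4 mg/L: adequate.

5.8 mg/L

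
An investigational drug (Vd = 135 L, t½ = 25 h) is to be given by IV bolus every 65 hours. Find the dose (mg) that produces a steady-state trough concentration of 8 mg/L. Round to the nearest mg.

5468 mg

τ/t½ = 65/25 ≈ 2.6, so f = (1/2)^(65/25) ≈ 0.164938.
Cmin,ss = (D/Vd)·f/(1−f), so D = Cmin,ss·Vd·(1−f)/f.
D = 8 × 135 × (1−f)/f ≈ 8 × 135 × 5.06288 ≈ 5467.91 mg.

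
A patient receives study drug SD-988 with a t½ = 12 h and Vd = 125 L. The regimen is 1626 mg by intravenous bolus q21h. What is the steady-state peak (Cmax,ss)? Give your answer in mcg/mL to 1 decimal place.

k = ln2/t½ = ln2/12 ≈ 0.057762 h⁻¹; fraction remaining f = e^(−kτ) = e^(−0.057762×21) ≈ 0.2973.
Accumulation ratio R = 1/(1 − f) ≈ 1/0.7027 ≈ 1.4231.
Each bolus raises the concentration by D/Vd = 1626/125 ≈ 13.008 mcg/mL.
Steady-state peak Cmax,ss = C₀·R ≈ 13.008 × 1.4231 ≈ 18.512 mcg/mL.

18.5 mcg/mL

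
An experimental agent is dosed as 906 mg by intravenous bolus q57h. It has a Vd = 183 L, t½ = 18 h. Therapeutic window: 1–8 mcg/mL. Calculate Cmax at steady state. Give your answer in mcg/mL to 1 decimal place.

5.6 mcg/mL

k = ln2/t½ = ln2/18 ≈ 0.038508 h⁻¹; fraction remaining f = e^(−kτ) = e^(−0.038508×57) ≈ 0.1114.
At steady state, accumulation factor R = 1/(1 − e^(−kτ)) ≈ 1.1254.
Single-dose peak C₀ = D/Vd = 906/183 ≈ 4.951 mcg/mL.
Steady-state peak Cmax,ss = C₀·R ≈ 4.951 × 1.1254 ≈ 5.572 mcg/mL.
Peak 5.6 mcg/mL vs MTC 8 mcg/mL: below toxic threshold.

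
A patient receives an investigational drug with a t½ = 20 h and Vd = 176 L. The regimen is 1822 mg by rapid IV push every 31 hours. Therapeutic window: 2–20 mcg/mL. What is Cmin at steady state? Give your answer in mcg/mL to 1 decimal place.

5.4 mcg/mL

k = ln2/t½ = ln2/20 ≈ 0.034657 h⁻¹; fraction remaining f = e^(−kτ) = e^(−0.034657×31) ≈ 0.3415.
Single-dose peak C₀ = D/Vd = 1822/176 ≈ 10.352 mcg/mL.
Steady-state trough Cmin,ss = C₀·f/(1−f) ≈ 10.352 × 0.3415/0.6585 ≈ 5.369 mcg/mL.
Trough 5.4 mcg/mL vs MEC 2 mcg/mL: adequate.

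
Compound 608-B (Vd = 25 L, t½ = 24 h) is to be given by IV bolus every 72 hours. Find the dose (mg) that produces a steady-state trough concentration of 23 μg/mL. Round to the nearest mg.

τ/t½ = 72/24 ≈ 3, so f = (1/2)^(72/24) ≈ 0.125000.
Cmin,ss = (D/Vd)·f/(1−f), so D = Cmin,ss·Vd·(1−f)/f.
D = 23 × 25 × (1−f)/f ≈ 23 × 25 × 7.00000 ≈ 4025.00 mg.

4025 mg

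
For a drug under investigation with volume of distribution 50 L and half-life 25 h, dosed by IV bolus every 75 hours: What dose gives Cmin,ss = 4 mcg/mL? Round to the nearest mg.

τ/t½ = 75/25 ≈ 3, so f = (1/2)^(75/25) ≈ 0.125000.
Cmin,ss = (D/Vd)·f/(1−f), so D = Cmin,ss·Vd·(1−f)/f.
D = 4 × 50 × (1−f)/f ≈ 4 × 50 × 7.00000 ≈ 1400.00 mg.

1400 mg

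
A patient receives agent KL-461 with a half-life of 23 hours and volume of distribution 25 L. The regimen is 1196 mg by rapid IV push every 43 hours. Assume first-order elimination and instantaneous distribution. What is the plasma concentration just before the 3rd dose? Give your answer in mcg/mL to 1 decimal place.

16.7 mcg/mL

f = (1/2)^(τ/t½) = (1/2)^(43/23) ≈ 0.2737.
C₀ = D/Vd = 1196/25 ≈ 47.840 mcg/mL.
Before the 3rd dose, 2 doses have been given. Superposition: Cmin = C₀·(f + f²).
≈ 47.840 × (0.2737 + 0.0749) ≈ 47.840 × 0.3486 ≈ 16.677 mcg/mL.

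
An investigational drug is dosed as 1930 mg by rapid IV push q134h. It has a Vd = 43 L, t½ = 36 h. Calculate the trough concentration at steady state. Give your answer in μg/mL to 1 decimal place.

τ/t½ = 134/36 ≈ 3.7222, so fraction remaining f = (1/2)^(134/36) ≈ 0.0758.
Accumulation ratio R = 1/(1 − f) ≈ 1/0.9242 ≈ 1.0820.
Single-dose peak C₀ = D/Vd = 1930/43 ≈ 44.884 μg/mL.
Steady-state peak Cmax,ss = C₀·R ≈ 44.884 × 1.0820 ≈ 48.564 μg/mL.
One interval later, Cmin,ss = Cmax,ss·e^(−kτ) ≈ 48.564 × 0.0758 ≈ 3.681 μg/mL.

3.7 μg/mL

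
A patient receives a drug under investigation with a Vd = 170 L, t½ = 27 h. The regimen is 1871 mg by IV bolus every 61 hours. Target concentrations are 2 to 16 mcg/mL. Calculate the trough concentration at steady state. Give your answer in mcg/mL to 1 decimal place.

Over one 61-h interval, 61/27 ≈ 2.2593 half-lives elapse, leaving f ≈ 0.2089 of each dose.
At steady state, accumulation factor R = 1/(1 − e^(−kτ)) ≈ 1.2641.
Single-dose peak C₀ = D/Vd = 1871/170 ≈ 11.006 mcg/mL.
Cmax,ss = C₀/(1 − f) ≈ 11.006/0.7911 ≈ 13.912 mcg/mL.
One interval later, Cmin,ss = Cmax,ss·e^(−kτ) ≈ 13.912 × 0.2089 ≈ 2.906 mcg/mL.
Trough 2.9 mcg/mL vs MEC 2 mcg/mL: adequate.

2.9 mcg/mL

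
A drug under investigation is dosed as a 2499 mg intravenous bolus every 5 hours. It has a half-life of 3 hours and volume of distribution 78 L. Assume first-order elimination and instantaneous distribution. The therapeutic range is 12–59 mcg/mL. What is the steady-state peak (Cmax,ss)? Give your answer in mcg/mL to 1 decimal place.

τ/t½ = 5/3 ≈ 1.6667, so fraction remaining f = (1/2)^(5/3) ≈ 0.3150.
At steady state, accumulation factor R = 1/(1 − e^(−kτ)) ≈ 1.4599.
Each bolus raises the concentration by D/Vd = 2499/78 ≈ 32.038 mcg/mL.
Steady-state peak Cmax,ss = C₀·R ≈ 32.038 × 1.4599 ≈ 46.772 mcg/mL.
Peak 46.8 mcg/mL vs MTC 59 mcg/mL: below toxic threshold.

46.8 mcg/mL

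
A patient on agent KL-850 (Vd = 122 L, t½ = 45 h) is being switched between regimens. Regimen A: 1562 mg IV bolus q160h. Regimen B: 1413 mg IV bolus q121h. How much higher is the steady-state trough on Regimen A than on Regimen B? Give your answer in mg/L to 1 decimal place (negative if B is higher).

-0.9 mg/L

Regimen A: f = (1/2)^(160/45) ≈ 0.0850; Cmin,ss = (1562/122)·f/(1−f) ≈ 1.189 mg/L.
Regimen B: f = (1/2)^(121/45) ≈ 0.1551; Cmin,ss = (1413/122)·f/(1−f) ≈ 2.126 mg/L.
Difference ≈ 1.189 − 2.126 ≈ -0.937 mg/L.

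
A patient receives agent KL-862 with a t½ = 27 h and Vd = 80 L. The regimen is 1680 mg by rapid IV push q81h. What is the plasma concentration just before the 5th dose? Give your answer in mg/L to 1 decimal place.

f = (1/2)^(τ/t½) = (1/2)^(81/27) ≈ 0.1250.
C₀ = D/Vd = 1680/80 ≈ 21.000 mg/L.
Before the 5th dose, 4 doses have been given. Superposition: Cmin = C₀·(f + f² + … + f^4).
≈ 21.000 × (0.1250 + 0.0156 + 0.0020 + 0.0002) ≈ 21.000 × 0.1428 ≈ 2.999 mg/L.

3.0 mg/L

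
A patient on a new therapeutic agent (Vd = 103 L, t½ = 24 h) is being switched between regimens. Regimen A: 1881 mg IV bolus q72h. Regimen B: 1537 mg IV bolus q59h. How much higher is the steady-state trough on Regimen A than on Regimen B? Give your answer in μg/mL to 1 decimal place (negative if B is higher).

Regimen A: f = (1/2)^(72/24) ≈ 0.1250; Cmin,ss = (1881/103)·f/(1−f) ≈ 2.609 μg/mL.
Regimen B: f = (1/2)^(59/24) ≈ 0.1820; Cmin,ss = (1537/103)·f/(1−f) ≈ 3.320 μg/mL.
Difference ≈ 2.609 − 3.320 ≈ -0.711 μg/mL.

-0.7 μg/mL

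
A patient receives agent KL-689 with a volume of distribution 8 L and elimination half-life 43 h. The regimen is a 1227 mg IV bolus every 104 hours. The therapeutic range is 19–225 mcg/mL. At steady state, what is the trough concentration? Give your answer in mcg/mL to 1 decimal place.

35.3 mcg/mL

Over one 104-h interval, 104/43 ≈ 2.4186 half-lives elapse, leaving f ≈ 0.1870 of each dose.
Single-dose peak C₀ = D/Vd = 1227/8 ≈ 153.375 mcg/mL.
Steady-state trough Cmin,ss = C₀·f/(1−f) ≈ 153.375 × 0.1870/0.8130 ≈ 35.278 mcg/mL.
Trough 35.3 mcg/mL vs MEC 19 mcg/mL: adequate.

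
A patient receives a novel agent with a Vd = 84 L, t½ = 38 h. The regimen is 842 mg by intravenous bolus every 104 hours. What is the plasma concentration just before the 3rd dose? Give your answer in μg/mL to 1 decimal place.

1.7 μg/mL

f = (1/2)^(τ/t½) = (1/2)^(104/38) ≈ 0.1500.
C₀ = D/Vd = 842/84 ≈ 10.024 μg/mL.
Before the 3rd dose, 2 doses have been given. Superposition: Cmin = C₀·(f + f²).
≈ 10.024 × (0.1500 + 0.0225) ≈ 10.024 × 0.1725 ≈ 1.729 μg/mL.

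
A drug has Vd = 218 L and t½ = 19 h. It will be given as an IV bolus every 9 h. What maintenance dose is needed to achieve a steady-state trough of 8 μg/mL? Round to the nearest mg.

τ/t½ = 9/19 ≈ 0.47368, so f = (1/2)^(9/19) ≈ 0.720123.
Cmin,ss = (D/Vd)·f/(1−f), so D = Cmin,ss·Vd·(1−f)/f.
D = 8 × 218 × (1−f)/f ≈ 8 × 218 × 0.38865 ≈ 677.81 mg.

678 mg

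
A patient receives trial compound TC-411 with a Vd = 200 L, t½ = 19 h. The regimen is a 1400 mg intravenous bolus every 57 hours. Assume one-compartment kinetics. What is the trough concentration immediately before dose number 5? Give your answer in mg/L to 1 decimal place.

f = (1/2)^(τ/t½) = (1/2)^(57/19) ≈ 0.1250.
C₀ = D/Vd = 1400/200 ≈ 7.000 mg/L.
Before the 5th dose, 4 doses have been given. Superposition: Cmin = C₀·(f + f² + … + f^4).
≈ 7.000 × (0.1250 + 0.0156 + 0.0020 + 0.0002) ≈ 7.000 × 0.1428 ≈ 1.000 mg/L.

1.0 mg/L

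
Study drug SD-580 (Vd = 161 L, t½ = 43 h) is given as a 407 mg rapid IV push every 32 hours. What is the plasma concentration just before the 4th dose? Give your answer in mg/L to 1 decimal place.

2.9 mg/L

f = (1/2)^(τ/t½) = (1/2)^(32/43) ≈ 0.5970.
C₀ = D/Vd = 407/161 ≈ 2.528 mg/L.
Before the 4th dose, 3 doses have been given. Superposition: Cmin = C₀·(f + f² + … + f^3).
≈ 2.528 × (0.5970 + 0.3564 + 0.2128) ≈ 2.528 × 1.1662 ≈ 2.948 mg/L.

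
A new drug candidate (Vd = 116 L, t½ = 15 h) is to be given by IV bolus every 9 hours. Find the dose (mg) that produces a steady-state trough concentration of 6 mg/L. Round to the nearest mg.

τ/t½ = 9/15 ≈ 0.6, so f = (1/2)^(9/15) ≈ 0.659754.
Cmin,ss = (D/Vd)·f/(1−f), so D = Cmin,ss·Vd·(1−f)/f.
D = 6 × 116 × (1−f)/f ≈ 6 × 116 × 0.51572 ≈ 358.94 mg.

359 mg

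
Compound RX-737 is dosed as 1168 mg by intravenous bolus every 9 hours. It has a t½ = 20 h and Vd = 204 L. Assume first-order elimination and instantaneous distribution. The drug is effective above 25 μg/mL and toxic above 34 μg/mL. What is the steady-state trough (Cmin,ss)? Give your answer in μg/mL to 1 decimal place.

15.6 μg/mL

τ/t½ = 9/20 ≈ 0.45, so fraction remaining f = (1/2)^(9/20) ≈ 0.7320.
Each bolus raises the concentration by D/Vd = 1168/204 ≈ 5.725 μg/mL.
Steady-state trough Cmin,ss = C₀·f/(1−f) ≈ 5.725 × 0.7320/0.2680 ≈ 15.637 μg/mL.
Trough 15.6 μg/mL vs MEC 25 μg/mL: subtherapeutic.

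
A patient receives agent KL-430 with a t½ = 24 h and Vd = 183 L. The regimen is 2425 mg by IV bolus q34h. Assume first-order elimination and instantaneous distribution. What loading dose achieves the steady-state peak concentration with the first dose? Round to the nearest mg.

3877 mg

f = (1/2)^(34/24) ≈ 0.374577; accumulation ratio R = 1/(1−f) ≈ 1.59892.
Loading dose to hit Cmax,ss on first dose: D_load = D_maint·R ≈ 2425 × 1.59892 ≈ 3877.38 mg.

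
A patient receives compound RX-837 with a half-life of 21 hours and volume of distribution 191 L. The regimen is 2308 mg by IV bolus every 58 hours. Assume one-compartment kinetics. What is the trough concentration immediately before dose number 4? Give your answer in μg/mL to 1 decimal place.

f = (1/2)^(τ/t½) = (1/2)^(58/21) ≈ 0.1474.
C₀ = D/Vd = 2308/191 ≈ 12.084 μg/mL.
Before the 4th dose, 3 doses have been given. Superposition: Cmin = C₀·(f + f² + … + f^3).
≈ 12.084 × (0.1474 + 0.0217 + 0.0032) ≈ 12.084 × 0.1723 ≈ 2.082 μg/mL.

2.1 μg/mL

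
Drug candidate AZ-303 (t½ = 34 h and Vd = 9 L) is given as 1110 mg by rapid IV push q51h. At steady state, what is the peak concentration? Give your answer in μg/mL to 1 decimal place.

190.8 μg/mL

τ/t½ = 51/34 ≈ 1.5, so fraction remaining f = (1/2)^(51/34) ≈ 0.3536.
Accumulation ratio R = 1/(1 − f) ≈ 1/0.6464 ≈ 1.5470.
Each bolus raises the concentration by D/Vd = 1110/9 ≈ 123.333 μg/mL.
Cmax,ss = C₀/(1 − f) ≈ 123.333/0.6464 ≈ 190.800 μg/mL.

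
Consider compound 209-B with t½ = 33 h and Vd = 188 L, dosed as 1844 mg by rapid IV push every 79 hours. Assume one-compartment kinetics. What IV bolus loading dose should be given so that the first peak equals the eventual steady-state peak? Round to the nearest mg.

f = (1/2)^(79/33) ≈ 0.190262; accumulation ratio R = 1/(1−f) ≈ 1.23497.
Loading dose to hit Cmax,ss on first dose: D_load = D_maint·R ≈ 1844 × 1.23497 ≈ 2277.28 mg.

2277 mg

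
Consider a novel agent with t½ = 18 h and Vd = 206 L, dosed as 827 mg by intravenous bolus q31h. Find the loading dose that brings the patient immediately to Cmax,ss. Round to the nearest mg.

f = (1/2)^(31/18) ≈ 0.303082; accumulation ratio R = 1/(1−f) ≈ 1.43489.
Loading dose to hit Cmax,ss on first dose: D_load = D_maint·R ≈ 827 × 1.43489 ≈ 1186.65 mg.

1187 mg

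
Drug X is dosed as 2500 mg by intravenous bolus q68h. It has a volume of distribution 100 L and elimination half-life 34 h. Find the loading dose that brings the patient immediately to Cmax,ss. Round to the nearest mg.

3333 mg

f = (1/2)^(68/34) ≈ 0.250000; accumulation ratio R = 1/(1−f) ≈ 1.33333.
Loading dose to hit Cmax,ss on first dose: D_load = D_maint·R ≈ 2500 × 1.33333 ≈ 3333.32 mg.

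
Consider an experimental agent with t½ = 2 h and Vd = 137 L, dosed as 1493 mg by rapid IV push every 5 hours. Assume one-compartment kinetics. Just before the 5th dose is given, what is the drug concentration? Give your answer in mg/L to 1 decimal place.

2.3 mg/L

f = (1/2)^(τ/t½) = (1/2)^(5/2) ≈ 0.1768.
C₀ = D/Vd = 1493/137 ≈ 10.898 mg/L.
Before the 5th dose, 4 doses have been given. Superposition: Cmin = C₀·(f + f² + … + f^4).
≈ 10.898 × (0.1768 + 0.0313 + 0.0055 + 0.0010) ≈ 10.898 × 0.2146 ≈ 2.339 mg/L.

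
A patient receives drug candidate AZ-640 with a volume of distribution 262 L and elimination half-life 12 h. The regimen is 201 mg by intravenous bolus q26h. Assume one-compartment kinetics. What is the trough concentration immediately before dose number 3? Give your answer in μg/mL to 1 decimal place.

0.2 μg/mL

f = (1/2)^(τ/t½) = (1/2)^(26/12) ≈ 0.2227.
C₀ = D/Vd = 201/262 ≈ 0.767 μg/mL.
Before the 3rd dose, 2 doses have been given. Superposition: Cmin = C₀·(f + f²).
≈ 0.767 × (0.2227 + 0.0496) ≈ 0.767 × 0.2723 ≈ 0.209 μg/mL.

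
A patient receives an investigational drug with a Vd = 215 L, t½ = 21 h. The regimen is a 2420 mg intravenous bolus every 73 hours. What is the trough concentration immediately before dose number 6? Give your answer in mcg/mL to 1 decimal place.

f = (1/2)^(τ/t½) = (1/2)^(73/21) ≈ 0.0899.
C₀ = D/Vd = 2420/215 ≈ 11.256 mcg/mL.
Before the 6th dose, 5 doses have been given. Superposition: Cmin = C₀·(f + f² + … + f^5).
≈ 11.256 × (0.0899 + 0.0081 + 0.0007 + 0.0001 + 0.0000) ≈ 11.256 × 0.0988 ≈ 1.112 mcg/mL.

1.1 mcg/mL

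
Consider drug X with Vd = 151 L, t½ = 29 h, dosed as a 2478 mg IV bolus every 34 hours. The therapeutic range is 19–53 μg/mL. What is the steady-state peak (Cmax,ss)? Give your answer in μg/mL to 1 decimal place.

Over one 34-h interval, 34/29 ≈ 1.1724 half-lives elapse, leaving f ≈ 0.4437 of each dose.
At steady state, accumulation factor R = 1/(1 − e^(−kτ)) ≈ 1.7976.
Single-dose peak C₀ = D/Vd = 2478/151 ≈ 16.411 μg/mL.
Steady-state peak Cmax,ss = C₀·R ≈ 16.411 × 1.7976 ≈ 29.500 μg/mL.
Peak 29.5 μg/mL vs MTC 53 μg/mL: below toxic threshold.

29.5 μg/mL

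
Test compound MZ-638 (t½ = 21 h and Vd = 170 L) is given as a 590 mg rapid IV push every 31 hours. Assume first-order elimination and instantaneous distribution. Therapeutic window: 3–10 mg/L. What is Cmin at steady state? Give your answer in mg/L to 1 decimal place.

τ/t½ = 31/21 ≈ 1.4762, so fraction remaining f = (1/2)^(31/21) ≈ 0.3594.
Single-dose peak C₀ = D/Vd = 590/170 ≈ 3.471 mg/L.
Steady-state trough Cmin,ss = C₀·f/(1−f) ≈ 3.471 × 0.3594/0.6406 ≈ 1.947 mg/L.
Trough 1.9 mg/L vs MEC 3 mg/L: subtherapeutic.

1.9 mg/L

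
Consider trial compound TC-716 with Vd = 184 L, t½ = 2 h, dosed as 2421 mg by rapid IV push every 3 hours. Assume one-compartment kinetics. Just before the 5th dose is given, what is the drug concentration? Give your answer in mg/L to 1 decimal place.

7.1 mg/L

f = (1/2)^(τ/t½) = (1/2)^(3/2) ≈ 0.3536.
C₀ = D/Vd = 2421/184 ≈ 13.158 mg/L.
Before the 5th dose, 4 doses have been given. Superposition: Cmin = C₀·(f + f² + … + f^4).
≈ 13.158 × (0.3536 + 0.1250 + 0.0442 + 0.0156) ≈ 13.158 × 0.5384 ≈ 7.084 mg/L.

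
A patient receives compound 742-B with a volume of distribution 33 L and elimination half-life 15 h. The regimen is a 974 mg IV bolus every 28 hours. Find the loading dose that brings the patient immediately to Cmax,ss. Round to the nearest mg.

1342 mg

f = (1/2)^(28/15) ≈ 0.274206; accumulation ratio R = 1/(1−f) ≈ 1.37780.
Loading dose to hit Cmax,ss on first dose: D_load = D_maint·R ≈ 974 × 1.37780 ≈ 1341.98 mg.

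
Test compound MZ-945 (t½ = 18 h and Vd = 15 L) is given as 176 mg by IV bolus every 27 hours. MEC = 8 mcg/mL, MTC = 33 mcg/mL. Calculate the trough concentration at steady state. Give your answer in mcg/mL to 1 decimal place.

k = ln2/t½ = ln2/18 ≈ 0.038508 h⁻¹; fraction remaining f = e^(−kτ) = e^(−0.038508×27) ≈ 0.3536.
Each bolus raises the concentration by D/Vd = 176/15 ≈ 11.733 mcg/mL.
Steady-state trough Cmin,ss = C₀·f/(1−f) ≈ 11.733 × 0.3536/0.6464 ≈ 6.418 mcg/mL.
Trough 6.4 mcg/mL vs MEC 8 mcg/mL: subtherapeutic.

6.4 mcg/mL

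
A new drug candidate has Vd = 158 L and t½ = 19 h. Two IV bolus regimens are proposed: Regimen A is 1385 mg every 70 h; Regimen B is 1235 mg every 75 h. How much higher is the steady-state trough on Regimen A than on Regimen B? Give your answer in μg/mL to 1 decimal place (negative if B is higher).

0.2 μg/mL

Regimen A: f = (1/2)^(70/19) ≈ 0.0778; Cmin,ss = (1385/158)·f/(1−f) ≈ 0.740 μg/mL.
Regimen B: f = (1/2)^(75/19) ≈ 0.0648; Cmin,ss = (1235/158)·f/(1−f) ≈ 0.542 μg/mL.
Difference ≈ 0.740 − 0.542 ≈ 0.198 μg/mL.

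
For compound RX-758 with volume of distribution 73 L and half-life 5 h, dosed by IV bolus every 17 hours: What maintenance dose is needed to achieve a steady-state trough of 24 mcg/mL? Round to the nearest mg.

16742 mg

τ/t½ = 17/5 ≈ 3.4, so f = (1/2)^(17/5) ≈ 0.094732.
Cmin,ss = (D/Vd)·f/(1−f), so D = Cmin,ss·Vd·(1−f)/f.
D = 24 × 73 × (1−f)/f ≈ 24 × 73 × 9.55610 ≈ 16742.29 mg.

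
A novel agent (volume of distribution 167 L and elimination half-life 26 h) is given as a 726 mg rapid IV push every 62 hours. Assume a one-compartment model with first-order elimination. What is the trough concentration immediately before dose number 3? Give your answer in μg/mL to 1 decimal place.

f = (1/2)^(τ/t½) = (1/2)^(62/26) ≈ 0.1915.
C₀ = D/Vd = 726/167 ≈ 4.347 μg/mL.
Before the 3rd dose, 2 doses have been given. Superposition: Cmin = C₀·(f + f²).
≈ 4.347 × (0.1915 + 0.0367) ≈ 4.347 × 0.2282 ≈ 0.992 μg/mL.

1.0 μg/mL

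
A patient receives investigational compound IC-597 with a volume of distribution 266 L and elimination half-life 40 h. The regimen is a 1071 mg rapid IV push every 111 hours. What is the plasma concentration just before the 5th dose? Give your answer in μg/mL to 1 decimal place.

f = (1/2)^(τ/t½) = (1/2)^(111/40) ≈ 0.1461.
C₀ = D/Vd = 1071/266 ≈ 4.026 μg/mL.
Before the 5th dose, 4 doses have been given. Superposition: Cmin = C₀·(f + f² + … + f^4).
≈ 4.026 × (0.1461 + 0.0213 + 0.0031 + 0.0005) ≈ 4.026 × 0.1710 ≈ 0.688 μg/mL.

0.7 μg/mL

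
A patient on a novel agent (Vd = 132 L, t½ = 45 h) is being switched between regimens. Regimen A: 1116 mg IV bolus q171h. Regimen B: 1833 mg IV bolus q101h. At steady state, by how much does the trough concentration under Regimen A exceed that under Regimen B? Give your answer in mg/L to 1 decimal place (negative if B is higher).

-3.1 mg/L

Regimen A: f = (1/2)^(171/45) ≈ 0.0718; Cmin,ss = (1116/132)·f/(1−f) ≈ 0.654 mg/L.
Regimen B: f = (1/2)^(101/45) ≈ 0.2110; Cmin,ss = (1833/132)·f/(1−f) ≈ 3.714 mg/L.
Difference ≈ 0.654 − 3.714 ≈ -3.060 mg/L.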